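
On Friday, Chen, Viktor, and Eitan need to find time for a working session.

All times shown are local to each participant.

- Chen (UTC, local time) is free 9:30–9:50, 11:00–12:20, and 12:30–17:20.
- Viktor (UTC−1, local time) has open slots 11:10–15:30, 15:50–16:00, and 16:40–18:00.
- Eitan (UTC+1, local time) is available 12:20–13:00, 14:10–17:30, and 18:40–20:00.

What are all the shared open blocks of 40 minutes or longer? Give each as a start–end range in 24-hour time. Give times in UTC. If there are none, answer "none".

13:10–16:30

Chen → UTC: 09:30–09:50, 11:00–12:20, 12:30–17:20.
Viktor → UTC: 12:10–16:30, 16:50–17:00, 17:40–19:00.
Eitan → UTC: 11:20–12:00, 13:10–16:30, 17:40–19:00.
Chen ∩ Viktor: 12:10–12:20, 12:30–16:30, 16:50–17:00.
Chen ∩ Viktor ∩ Eitan: 13:10–16:30.
Windows ≥ 40 min: 13:10–16:30.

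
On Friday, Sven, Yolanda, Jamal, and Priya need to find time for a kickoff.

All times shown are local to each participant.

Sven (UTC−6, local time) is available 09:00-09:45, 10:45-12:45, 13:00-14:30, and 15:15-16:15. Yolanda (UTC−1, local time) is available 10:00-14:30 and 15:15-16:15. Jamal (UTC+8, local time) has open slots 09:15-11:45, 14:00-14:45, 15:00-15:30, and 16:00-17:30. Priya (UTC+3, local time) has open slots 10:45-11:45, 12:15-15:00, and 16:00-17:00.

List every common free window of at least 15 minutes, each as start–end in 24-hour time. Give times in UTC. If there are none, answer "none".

none

Sven → UTC: 15:00–15:45, 16:45–18:45, 19:00–20:30, 21:15–22:15.
Yolanda → UTC: 11:00–15:30, 16:15–17:15.
Jamal → UTC: 01:15–03:45, 06:00–06:45, 07:00–07:30, 08:00–09:30.
Priya → UTC: 07:45–08:45, 09:15–12:00, 13:00–14:00.
Sven ∩ Yolanda: 15:00–15:30, 16:45–17:15.
Sven ∩ Yolanda ∩ Jamal: (none).
Sven ∩ Yolanda ∩ Jamal ∩ Priya: (none).
Windows ≥ 15 min: (none).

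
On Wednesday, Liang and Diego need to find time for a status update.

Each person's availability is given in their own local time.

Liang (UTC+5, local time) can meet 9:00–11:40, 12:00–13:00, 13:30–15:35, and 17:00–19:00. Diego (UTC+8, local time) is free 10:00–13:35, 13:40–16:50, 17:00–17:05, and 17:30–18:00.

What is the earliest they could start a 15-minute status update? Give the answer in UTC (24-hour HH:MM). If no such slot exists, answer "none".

Liang → UTC: 04:00–06:40, 07:00–08:00, 08:30–10:35, 12:00–14:00.
Diego → UTC: 02:00–05:35, 05:40–08:50, 09:00–09:05, 09:30–10:00.
Liang ∩ Diego: 04:00–05:35, 05:40–06:40, 07:00–08:00, 08:30–08:50, 09:00–09:05, 09:30–10:00.
Windows ≥ 15 min: 04:00–05:35, 05:40–06:40, 07:00–08:00, 08:30–08:50, 09:30–10:00.
Earliest such window starts at 04:00.

04:00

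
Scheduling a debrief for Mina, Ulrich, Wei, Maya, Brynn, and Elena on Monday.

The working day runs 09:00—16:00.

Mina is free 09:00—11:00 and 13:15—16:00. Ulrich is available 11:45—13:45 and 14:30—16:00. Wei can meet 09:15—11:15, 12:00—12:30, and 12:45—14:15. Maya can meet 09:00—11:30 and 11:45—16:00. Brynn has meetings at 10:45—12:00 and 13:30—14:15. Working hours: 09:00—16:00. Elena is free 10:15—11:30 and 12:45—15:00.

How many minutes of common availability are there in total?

15 minutes

Brynn free within 09:00–16:00: 09:00–10:45, 12:00–13:30, 14:15–16:00.
Mina ∩ Ulrich: 13:15–13:45, 14:30–16:00.
Mina ∩ Ulrich ∩ Wei: 13:15–13:45.
Mina ∩ Ulrich ∩ Wei ∩ Maya: 13:15–13:45.
Mina ∩ Ulrich ∩ Wei ∩ Maya ∩ Brynn: 13:15–13:30.
Mina ∩ Ulrich ∩ Wei ∩ Maya ∩ Brynn ∩ Elena: 13:15–13:30.
Total common minutes: 15.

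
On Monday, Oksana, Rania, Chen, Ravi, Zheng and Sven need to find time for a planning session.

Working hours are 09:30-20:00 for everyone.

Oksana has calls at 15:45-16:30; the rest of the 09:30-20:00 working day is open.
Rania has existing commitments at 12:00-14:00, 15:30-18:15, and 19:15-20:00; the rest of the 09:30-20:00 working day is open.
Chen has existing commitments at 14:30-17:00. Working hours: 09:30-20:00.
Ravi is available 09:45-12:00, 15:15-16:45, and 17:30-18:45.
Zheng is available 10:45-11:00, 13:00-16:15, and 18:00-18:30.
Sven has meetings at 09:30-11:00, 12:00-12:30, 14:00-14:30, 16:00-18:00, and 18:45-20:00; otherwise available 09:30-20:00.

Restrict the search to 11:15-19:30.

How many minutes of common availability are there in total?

15 minutes

Oksana free within 09:30–20:00: 09:30–15:45, 16:30–20:00.
Rania free within 09:30–20:00: 09:30–12:00, 14:00–15:30, 18:15–19:15.
Chen free within 09:30–20:00: 09:30–14:30, 17:00–20:00.
Sven free within 09:30–20:00: 11:00–12:00, 12:30–14:00, 14:30–16:00, 18:00–18:45.
Oksana ∩ Rania: 09:30–12:00, 14:00–15:30, 18:15–19:15.
Oksana ∩ Rania ∩ Chen: 09:30–12:00, 14:00–14:30, 18:15–19:15.
Oksana ∩ Rania ∩ Chen ∩ Ravi: 09:45–12:00, 18:15–18:45.
Oksana ∩ Rania ∩ Chen ∩ Ravi ∩ Zheng: 10:45–11:00, 18:15–18:30.
Oksana ∩ Rania ∩ Chen ∩ Ravi ∩ Zheng ∩ Sven: 18:15–18:30.
Restricted to 11:15–19:30: 18:15–18:30.
Total common minutes: 15.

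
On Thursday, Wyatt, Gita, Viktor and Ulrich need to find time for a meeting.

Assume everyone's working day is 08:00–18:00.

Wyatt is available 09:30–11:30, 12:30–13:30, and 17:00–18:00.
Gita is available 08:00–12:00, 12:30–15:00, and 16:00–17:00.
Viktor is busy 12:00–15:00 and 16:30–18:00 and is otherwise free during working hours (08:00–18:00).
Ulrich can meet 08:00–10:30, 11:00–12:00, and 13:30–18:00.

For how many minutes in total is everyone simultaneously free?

90 minutes

Viktor free within 08:00–18:00: 08:00–12:00, 15:00–16:30.
Wyatt ∩ Gita: 09:30–11:30, 12:30–13:30.
Wyatt ∩ Gita ∩ Viktor: 09:30–11:30.
Wyatt ∩ Gita ∩ Viktor ∩ Ulrich: 09:30–10:30, 11:00–11:30.
Total common minutes: 60 + 30 = 90.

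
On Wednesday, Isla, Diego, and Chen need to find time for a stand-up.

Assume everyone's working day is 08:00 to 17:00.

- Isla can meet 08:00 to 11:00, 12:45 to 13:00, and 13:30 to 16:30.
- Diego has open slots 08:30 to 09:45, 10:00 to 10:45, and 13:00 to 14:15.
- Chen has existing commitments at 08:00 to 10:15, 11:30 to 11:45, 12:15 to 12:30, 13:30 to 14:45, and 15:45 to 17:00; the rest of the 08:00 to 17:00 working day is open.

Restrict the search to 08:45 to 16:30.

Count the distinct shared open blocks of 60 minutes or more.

0

Chen free within 08:00–17:00: 10:15–11:30, 11:45–12:15, 12:30–13:30, 14:45–15:45.
Isla ∩ Diego: 08:30–09:45, 10:00–10:45, 13:30–14:15.
Isla ∩ Diego ∩ Chen: 10:15–10:45.
Restricted to 08:45–16:30: 10:15–10:45.
Windows ≥ 60 min: (none).
That's 0 windows.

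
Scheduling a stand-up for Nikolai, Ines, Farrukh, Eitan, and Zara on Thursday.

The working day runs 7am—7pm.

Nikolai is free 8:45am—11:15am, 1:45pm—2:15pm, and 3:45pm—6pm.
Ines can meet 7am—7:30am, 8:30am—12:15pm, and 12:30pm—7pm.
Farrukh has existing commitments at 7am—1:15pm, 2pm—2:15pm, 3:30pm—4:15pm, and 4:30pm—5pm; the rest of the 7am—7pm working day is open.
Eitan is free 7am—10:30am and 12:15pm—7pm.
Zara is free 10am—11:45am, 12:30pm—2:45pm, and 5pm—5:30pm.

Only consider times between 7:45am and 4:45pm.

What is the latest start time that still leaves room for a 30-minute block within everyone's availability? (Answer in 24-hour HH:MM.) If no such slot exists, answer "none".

none

Farrukh free within 07:00–19:00: 13:15–14:00, 14:15–15:30, 16:15–16:30, 17:00–19:00.
Nikolai ∩ Ines: 08:45–11:15, 13:45–14:15, 15:45–18:00.
Nikolai ∩ Ines ∩ Farrukh: 13:45–14:00, 16:15–16:30, 17:00–18:00.
Nikolai ∩ Ines ∩ Farrukh ∩ Eitan: 13:45–14:00, 16:15–16:30, 17:00–18:00.
Nikolai ∩ Ines ∩ Farrukh ∩ Eitan ∩ Zara: 13:45–14:00, 17:00–17:30.
Restricted to 07:45–16:45: 13:45–14:00.
Windows ≥ 30 min: (none).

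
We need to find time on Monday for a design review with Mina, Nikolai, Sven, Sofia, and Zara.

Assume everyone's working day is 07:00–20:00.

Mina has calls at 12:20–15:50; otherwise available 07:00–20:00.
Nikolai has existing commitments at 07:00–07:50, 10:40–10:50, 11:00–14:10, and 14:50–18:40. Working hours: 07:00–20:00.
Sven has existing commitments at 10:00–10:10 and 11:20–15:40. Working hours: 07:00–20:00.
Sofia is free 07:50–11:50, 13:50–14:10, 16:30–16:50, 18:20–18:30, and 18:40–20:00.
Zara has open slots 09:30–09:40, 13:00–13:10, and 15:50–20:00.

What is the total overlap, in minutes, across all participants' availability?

Mina free within 07:00–20:00: 07:00–12:20, 15:50–20:00.
Nikolai free within 07:00–20:00: 07:50–10:40, 10:50–11:00, 14:10–14:50, 18:40–20:00.
Sven free within 07:00–20:00: 07:00–10:00, 10:10–11:20, 15:40–20:00.
Mina ∩ Nikolai: 07:50–10:40, 10:50–11:00, 18:40–20:00.
Mina ∩ Nikolai ∩ Sven: 07:50–10:00, 10:10–10:40, 10:50–11:00, 18:40–20:00.
Mina ∩ Nikolai ∩ Sven ∩ Sofia: 07:50–10:00, 10:10–10:40, 10:50–11:00, 18:40–20:00.
Mina ∩ Nikolai ∩ Sven ∩ Sofia ∩ Zara: 09:30–09:40, 18:40–20:00.
Total common minutes: 10 + 80 = 90.

90 minutes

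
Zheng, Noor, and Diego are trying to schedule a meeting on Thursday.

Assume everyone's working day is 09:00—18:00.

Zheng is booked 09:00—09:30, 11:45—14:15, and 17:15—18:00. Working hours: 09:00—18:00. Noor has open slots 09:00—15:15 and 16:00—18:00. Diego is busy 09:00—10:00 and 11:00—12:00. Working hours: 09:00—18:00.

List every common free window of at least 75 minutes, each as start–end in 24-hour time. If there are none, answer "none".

Zheng free within 09:00–18:00: 09:30–11:45, 14:15–17:15.
Diego free within 09:00–18:00: 10:00–11:00, 12:00–18:00.
Zheng ∩ Noor: 09:30–11:45, 14:15–15:15, 16:00–17:15.
Zheng ∩ Noor ∩ Diego: 10:00–11:00, 14:15–15:15, 16:00–17:15.
Windows ≥ 75 min: 16:00–17:15.

16:00–17:15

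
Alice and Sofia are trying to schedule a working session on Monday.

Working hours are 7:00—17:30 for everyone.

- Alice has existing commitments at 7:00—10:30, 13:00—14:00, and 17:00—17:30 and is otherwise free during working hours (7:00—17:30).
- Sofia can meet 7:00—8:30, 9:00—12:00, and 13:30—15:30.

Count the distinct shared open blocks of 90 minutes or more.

Alice free within 07:00–17:30: 10:30–13:00, 14:00–17:00.
Alice ∩ Sofia: 10:30–12:00, 14:00–15:30.
Windows ≥ 90 min: 10:30–12:00, 14:00–15:30.
That's 2 windows.

2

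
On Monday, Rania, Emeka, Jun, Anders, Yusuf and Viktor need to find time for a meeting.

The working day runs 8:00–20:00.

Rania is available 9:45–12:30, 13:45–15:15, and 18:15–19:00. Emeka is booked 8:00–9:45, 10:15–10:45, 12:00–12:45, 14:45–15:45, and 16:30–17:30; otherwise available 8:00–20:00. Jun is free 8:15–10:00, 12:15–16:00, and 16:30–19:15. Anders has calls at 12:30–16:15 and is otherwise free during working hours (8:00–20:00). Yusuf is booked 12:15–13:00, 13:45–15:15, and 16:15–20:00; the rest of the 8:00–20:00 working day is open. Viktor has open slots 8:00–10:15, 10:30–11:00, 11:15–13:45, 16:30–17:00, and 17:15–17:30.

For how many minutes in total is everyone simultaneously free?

Emeka free within 08:00–20:00: 09:45–10:15, 10:45–12:00, 12:45–14:45, 15:45–16:30, 17:30–20:00.
Anders free within 08:00–20:00: 08:00–12:30, 16:15–20:00.
Yusuf free within 08:00–20:00: 08:00–12:15, 13:00–13:45, 15:15–16:15.
Rania ∩ Emeka: 09:45–10:15, 10:45–12:00, 13:45–14:45, 18:15–19:00.
Rania ∩ Emeka ∩ Jun: 09:45–10:00, 13:45–14:45, 18:15–19:00.
Rania ∩ Emeka ∩ Jun ∩ Anders: 09:45–10:00, 18:15–19:00.
Rania ∩ Emeka ∩ Jun ∩ Anders ∩ Yusuf: 09:45–10:00.
Rania ∩ Emeka ∩ Jun ∩ Anders ∩ Yusuf ∩ Viktor: 09:45–10:00.
Total common minutes: 15.

15 minutes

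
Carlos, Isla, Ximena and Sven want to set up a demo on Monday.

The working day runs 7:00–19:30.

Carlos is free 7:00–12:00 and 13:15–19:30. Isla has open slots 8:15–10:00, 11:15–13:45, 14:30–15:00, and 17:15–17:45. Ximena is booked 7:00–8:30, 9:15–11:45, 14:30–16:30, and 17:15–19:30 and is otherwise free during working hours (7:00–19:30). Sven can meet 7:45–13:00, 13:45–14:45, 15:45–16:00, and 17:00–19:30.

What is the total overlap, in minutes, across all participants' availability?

60 minutes

Ximena free within 07:00–19:30: 08:30–09:15, 11:45–14:30, 16:30–17:15.
Carlos ∩ Isla: 08:15–10:00, 11:15–12:00, 13:15–13:45, 14:30–15:00, 17:15–17:45.
Carlos ∩ Isla ∩ Ximena: 08:30–09:15, 11:45–12:00, 13:15–13:45.
Carlos ∩ Isla ∩ Ximena ∩ Sven: 08:30–09:15, 11:45–12:00.
Total common minutes: 45 + 15 = 60.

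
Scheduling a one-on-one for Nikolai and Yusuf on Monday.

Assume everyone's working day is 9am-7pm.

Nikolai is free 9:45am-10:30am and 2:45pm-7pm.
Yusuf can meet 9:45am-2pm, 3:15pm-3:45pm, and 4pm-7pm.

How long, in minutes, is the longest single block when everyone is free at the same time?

180 minutes

Nikolai ∩ Yusuf: 09:45–10:30, 15:15–15:45, 16:00–19:00.
Common window lengths: 45, 30, 180 min; longest is 180.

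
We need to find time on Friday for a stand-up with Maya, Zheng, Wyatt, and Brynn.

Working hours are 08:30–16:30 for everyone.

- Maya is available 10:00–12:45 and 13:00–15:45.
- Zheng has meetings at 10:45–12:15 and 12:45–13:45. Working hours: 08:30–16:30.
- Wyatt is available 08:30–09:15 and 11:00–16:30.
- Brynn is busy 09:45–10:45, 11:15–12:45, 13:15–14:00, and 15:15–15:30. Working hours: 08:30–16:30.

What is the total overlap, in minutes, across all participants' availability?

Zheng free within 08:30–16:30: 08:30–10:45, 12:15–12:45, 13:45–16:30.
Brynn free within 08:30–16:30: 08:30–09:45, 10:45–11:15, 12:45–13:15, 14:00–15:15, 15:30–16:30.
Maya ∩ Zheng: 10:00–10:45, 12:15–12:45, 13:45–15:45.
Maya ∩ Zheng ∩ Wyatt: 12:15–12:45, 13:45–15:45.
Maya ∩ Zheng ∩ Wyatt ∩ Brynn: 14:00–15:15, 15:30–15:45.
Total common minutes: 75 + 15 = 90.

90 minutes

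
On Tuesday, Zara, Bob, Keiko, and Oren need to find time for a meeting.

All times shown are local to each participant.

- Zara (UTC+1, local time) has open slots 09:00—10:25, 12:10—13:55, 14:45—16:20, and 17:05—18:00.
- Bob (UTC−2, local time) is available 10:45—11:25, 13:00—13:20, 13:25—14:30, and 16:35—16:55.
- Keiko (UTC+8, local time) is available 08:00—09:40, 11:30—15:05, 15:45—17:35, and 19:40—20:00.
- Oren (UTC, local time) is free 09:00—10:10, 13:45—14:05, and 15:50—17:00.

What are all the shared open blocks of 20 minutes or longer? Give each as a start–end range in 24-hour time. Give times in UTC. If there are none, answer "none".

Zara → UTC: 08:00–09:25, 11:10–12:55, 13:45–15:20, 16:05–17:00.
Bob → UTC: 12:45–13:25, 15:00–15:20, 15:25–16:30, 18:35–18:55.
Keiko → UTC: 00:00–01:40, 03:30–07:05, 07:45–09:35, 11:40–12:00.
Oren → UTC: 09:00–10:10, 13:45–14:05, 15:50–17:00.
Zara ∩ Bob: 12:45–12:55, 15:00–15:20, 16:05–16:30.
Zara ∩ Bob ∩ Keiko: (none).
Zara ∩ Bob ∩ Keiko ∩ Oren: (none).
Windows ≥ 20 min: (none).

none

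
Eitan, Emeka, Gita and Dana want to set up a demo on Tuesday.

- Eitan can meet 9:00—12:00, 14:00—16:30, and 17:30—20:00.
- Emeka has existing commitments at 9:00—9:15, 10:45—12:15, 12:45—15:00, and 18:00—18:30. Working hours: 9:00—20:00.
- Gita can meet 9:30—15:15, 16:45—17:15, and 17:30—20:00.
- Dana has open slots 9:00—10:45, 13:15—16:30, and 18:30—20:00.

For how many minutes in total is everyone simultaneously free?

180 minutes

Emeka free within 09:00–20:00: 09:15–10:45, 12:15–12:45, 15:00–18:00, 18:30–20:00.
Eitan ∩ Emeka: 09:15–10:45, 15:00–16:30, 17:30–18:00, 18:30–20:00.
Eitan ∩ Emeka ∩ Gita: 09:30–10:45, 15:00–15:15, 17:30–18:00, 18:30–20:00.
Eitan ∩ Emeka ∩ Gita ∩ Dana: 09:30–10:45, 15:00–15:15, 18:30–20:00.
Total common minutes: 75 + 15 + 90 = 180.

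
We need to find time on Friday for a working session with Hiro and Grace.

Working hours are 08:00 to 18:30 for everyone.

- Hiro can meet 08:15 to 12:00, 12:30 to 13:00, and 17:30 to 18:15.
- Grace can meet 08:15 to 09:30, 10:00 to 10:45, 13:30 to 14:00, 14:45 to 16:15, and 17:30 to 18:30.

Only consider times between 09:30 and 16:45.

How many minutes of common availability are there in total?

45 minutes

Hiro ∩ Grace: 08:15–09:30, 10:00–10:45, 17:30–18:15.
Restricted to 09:30–16:45: 10:00–10:45.
Total common minutes: 45.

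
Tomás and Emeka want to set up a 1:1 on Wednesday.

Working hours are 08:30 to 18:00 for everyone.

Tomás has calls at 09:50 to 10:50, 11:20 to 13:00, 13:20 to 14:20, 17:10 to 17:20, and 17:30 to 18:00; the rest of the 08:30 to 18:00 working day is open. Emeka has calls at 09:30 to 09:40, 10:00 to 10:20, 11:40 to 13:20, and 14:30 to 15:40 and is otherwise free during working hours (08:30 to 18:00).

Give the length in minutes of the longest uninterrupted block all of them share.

Tomás free within 08:30–18:00: 08:30–09:50, 10:50–11:20, 13:00–13:20, 14:20–17:10, 17:20–17:30.
Emeka free within 08:30–18:00: 08:30–09:30, 09:40–10:00, 10:20–11:40, 13:20–14:30, 15:40–18:00.
Tomás ∩ Emeka: 08:30–09:30, 09:40–09:50, 10:50–11:20, 14:20–14:30, 15:40–17:10, 17:20–17:30.
Common window lengths: 60, 10, 30, 10, 90, 10 min; longest is 90.

90 minutes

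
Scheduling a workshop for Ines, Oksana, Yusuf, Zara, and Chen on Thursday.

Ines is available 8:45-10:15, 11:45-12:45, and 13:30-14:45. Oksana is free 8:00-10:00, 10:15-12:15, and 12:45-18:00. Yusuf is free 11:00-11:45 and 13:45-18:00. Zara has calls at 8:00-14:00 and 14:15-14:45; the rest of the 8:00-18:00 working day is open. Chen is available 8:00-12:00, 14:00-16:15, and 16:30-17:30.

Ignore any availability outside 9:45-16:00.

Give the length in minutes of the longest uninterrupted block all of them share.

Zara free within 08:00–18:00: 14:00–14:15, 14:45–18:00.
Ines ∩ Oksana: 08:45–10:00, 11:45–12:15, 13:30–14:45.
Ines ∩ Oksana ∩ Yusuf: 13:45–14:45.
Ines ∩ Oksana ∩ Yusuf ∩ Zara: 14:00–14:15.
Ines ∩ Oksana ∩ Yusuf ∩ Zara ∩ Chen: 14:00–14:15.
Restricted to 09:45–16:00: 14:00–14:15.
Single common window of 15 minutes.

15 minutes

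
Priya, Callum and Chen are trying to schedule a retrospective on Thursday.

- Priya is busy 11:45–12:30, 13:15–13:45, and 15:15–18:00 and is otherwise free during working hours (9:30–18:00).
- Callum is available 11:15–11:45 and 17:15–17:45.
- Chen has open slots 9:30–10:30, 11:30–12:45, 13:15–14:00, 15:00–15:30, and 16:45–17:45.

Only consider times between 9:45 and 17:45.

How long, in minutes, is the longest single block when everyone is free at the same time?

15 minutes

Priya free within 09:30–18:00: 09:30–11:45, 12:30–13:15, 13:45–15:15.
Priya ∩ Callum: 11:15–11:45.
Priya ∩ Callum ∩ Chen: 11:30–11:45.
Restricted to 09:45–17:45: 11:30–11:45.
Single common window of 15 minutes.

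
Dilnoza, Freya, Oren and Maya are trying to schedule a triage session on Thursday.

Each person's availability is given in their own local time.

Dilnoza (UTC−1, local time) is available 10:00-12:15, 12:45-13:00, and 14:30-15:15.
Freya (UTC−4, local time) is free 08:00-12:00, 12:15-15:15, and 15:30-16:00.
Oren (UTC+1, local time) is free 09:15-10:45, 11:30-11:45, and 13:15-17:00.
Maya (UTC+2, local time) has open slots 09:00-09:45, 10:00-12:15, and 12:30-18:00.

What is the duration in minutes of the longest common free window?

60 minutes

Dilnoza → UTC: 11:00–13:15, 13:45–14:00, 15:30–16:15.
Freya → UTC: 12:00–16:00, 16:15–19:15, 19:30–20:00.
Oren → UTC: 08:15–09:45, 10:30–10:45, 12:15–16:00.
Maya → UTC: 07:00–07:45, 08:00–10:15, 10:30–16:00.
Dilnoza ∩ Freya: 12:00–13:15, 13:45–14:00, 15:30–16:00.
Dilnoza ∩ Freya ∩ Oren: 12:15–13:15, 13:45–14:00, 15:30–16:00.
Dilnoza ∩ Freya ∩ Oren ∩ Maya: 12:15–13:15, 13:45–14:00, 15:30–16:00.
Common window lengths: 60, 15, 30 min; longest is 60.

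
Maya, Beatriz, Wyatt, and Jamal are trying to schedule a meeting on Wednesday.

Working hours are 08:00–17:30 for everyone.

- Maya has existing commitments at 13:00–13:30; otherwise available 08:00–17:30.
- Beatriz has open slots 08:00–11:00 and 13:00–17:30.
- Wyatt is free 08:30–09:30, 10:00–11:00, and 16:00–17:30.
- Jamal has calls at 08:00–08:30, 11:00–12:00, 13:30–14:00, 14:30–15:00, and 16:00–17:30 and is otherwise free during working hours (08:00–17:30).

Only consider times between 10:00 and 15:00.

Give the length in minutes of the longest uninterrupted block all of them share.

60 minutes

Maya free within 08:00–17:30: 08:00–13:00, 13:30–17:30.
Jamal free within 08:00–17:30: 08:30–11:00, 12:00–13:30, 14:00–14:30, 15:00–16:00.
Maya ∩ Beatriz: 08:00–11:00, 13:30–17:30.
Maya ∩ Beatriz ∩ Wyatt: 08:30–09:30, 10:00–11:00, 16:00–17:30.
Maya ∩ Beatriz ∩ Wyatt ∩ Jamal: 08:30–09:30, 10:00–11:00.
Restricted to 10:00–15:00: 10:00–11:00.
Single common window of 60 minutes.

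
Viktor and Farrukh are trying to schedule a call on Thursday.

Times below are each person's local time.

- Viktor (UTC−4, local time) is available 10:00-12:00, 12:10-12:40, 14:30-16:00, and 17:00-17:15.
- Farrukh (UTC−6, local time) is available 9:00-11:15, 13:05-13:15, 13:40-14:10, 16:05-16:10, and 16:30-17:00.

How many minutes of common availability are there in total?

Viktor → UTC: 14:00–16:00, 16:10–16:40, 18:30–20:00, 21:00–21:15.
Farrukh → UTC: 15:00–17:15, 19:05–19:15, 19:40–20:10, 22:05–22:10, 22:30–23:00.
Viktor ∩ Farrukh: 15:00–16:00, 16:10–16:40, 19:05–19:15, 19:40–20:00.
Total common minutes: 60 + 30 + 10 + 20 = 120.

120 minutes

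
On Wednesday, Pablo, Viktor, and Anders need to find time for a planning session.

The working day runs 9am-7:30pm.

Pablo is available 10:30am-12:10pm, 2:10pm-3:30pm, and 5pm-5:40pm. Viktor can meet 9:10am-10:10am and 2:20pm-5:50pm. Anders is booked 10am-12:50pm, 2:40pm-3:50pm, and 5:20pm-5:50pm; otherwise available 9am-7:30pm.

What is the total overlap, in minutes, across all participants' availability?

40 minutes

Anders free within 09:00–19:30: 09:00–10:00, 12:50–14:40, 15:50–17:20, 17:50–19:30.
Pablo ∩ Viktor: 14:20–15:30, 17:00–17:40.
Pablo ∩ Viktor ∩ Anders: 14:20–14:40, 17:00–17:20.
Total common minutes: 20 + 20 = 40.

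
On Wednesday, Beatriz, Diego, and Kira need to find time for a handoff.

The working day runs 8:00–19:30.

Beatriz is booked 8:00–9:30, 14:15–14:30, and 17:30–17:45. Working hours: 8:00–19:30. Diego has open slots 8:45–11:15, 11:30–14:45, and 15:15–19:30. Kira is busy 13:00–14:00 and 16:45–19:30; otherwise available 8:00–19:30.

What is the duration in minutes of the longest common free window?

Beatriz free within 08:00–19:30: 09:30–14:15, 14:30–17:30, 17:45–19:30.
Kira free within 08:00–19:30: 08:00–13:00, 14:00–16:45.
Beatriz ∩ Diego: 09:30–11:15, 11:30–14:15, 14:30–14:45, 15:15–17:30, 17:45–19:30.
Beatriz ∩ Diego ∩ Kira: 09:30–11:15, 11:30–13:00, 14:00–14:15, 14:30–14:45, 15:15–16:45.
Common window lengths: 105, 90, 15, 15, 90 min; longest is 105.

105 minutes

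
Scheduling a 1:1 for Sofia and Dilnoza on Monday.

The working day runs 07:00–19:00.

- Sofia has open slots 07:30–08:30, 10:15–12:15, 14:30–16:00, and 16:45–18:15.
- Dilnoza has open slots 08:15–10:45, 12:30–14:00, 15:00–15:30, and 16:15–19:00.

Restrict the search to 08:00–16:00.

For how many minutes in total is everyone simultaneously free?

Sofia ∩ Dilnoza: 08:15–08:30, 10:15–10:45, 15:00–15:30, 16:45–18:15.
Restricted to 08:00–16:00: 08:15–08:30, 10:15–10:45, 15:00–15:30.
Total common minutes: 15 + 30 + 30 = 75.

75 minutes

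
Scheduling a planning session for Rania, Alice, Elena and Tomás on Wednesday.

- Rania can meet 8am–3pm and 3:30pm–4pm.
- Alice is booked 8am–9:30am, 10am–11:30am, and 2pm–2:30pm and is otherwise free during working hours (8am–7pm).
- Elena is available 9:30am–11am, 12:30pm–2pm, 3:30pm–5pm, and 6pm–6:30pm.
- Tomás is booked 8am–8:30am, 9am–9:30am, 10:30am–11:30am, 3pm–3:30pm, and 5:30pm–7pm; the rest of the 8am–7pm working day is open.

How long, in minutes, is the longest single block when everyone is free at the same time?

Alice free within 08:00–19:00: 09:30–10:00, 11:30–14:00, 14:30–19:00.
Tomás free within 08:00–19:00: 08:30–09:00, 09:30–10:30, 11:30–15:00, 15:30–17:30.
Rania ∩ Alice: 09:30–10:00, 11:30–14:00, 14:30–15:00, 15:30–16:00.
Rania ∩ Alice ∩ Elena: 09:30–10:00, 12:30–14:00, 15:30–16:00.
Rania ∩ Alice ∩ Elena ∩ Tomás: 09:30–10:00, 12:30–14:00, 15:30–16:00.
Common window lengths: 30, 90, 30 min; longest is 90.

90 minutes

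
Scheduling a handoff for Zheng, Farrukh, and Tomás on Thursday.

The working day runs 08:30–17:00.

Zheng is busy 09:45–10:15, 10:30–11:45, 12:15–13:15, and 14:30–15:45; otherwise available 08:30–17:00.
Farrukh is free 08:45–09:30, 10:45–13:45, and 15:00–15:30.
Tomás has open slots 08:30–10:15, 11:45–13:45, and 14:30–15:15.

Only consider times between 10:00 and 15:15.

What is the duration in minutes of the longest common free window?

30 minutes

Zheng free within 08:30–17:00: 08:30–09:45, 10:15–10:30, 11:45–12:15, 13:15–14:30, 15:45–17:00.
Zheng ∩ Farrukh: 08:45–09:30, 11:45–12:15, 13:15–13:45.
Zheng ∩ Farrukh ∩ Tomás: 08:45–09:30, 11:45–12:15, 13:15–13:45.
Restricted to 10:00–15:15: 11:45–12:15, 13:15–13:45.
Common window lengths: 30, 30 min; longest is 30.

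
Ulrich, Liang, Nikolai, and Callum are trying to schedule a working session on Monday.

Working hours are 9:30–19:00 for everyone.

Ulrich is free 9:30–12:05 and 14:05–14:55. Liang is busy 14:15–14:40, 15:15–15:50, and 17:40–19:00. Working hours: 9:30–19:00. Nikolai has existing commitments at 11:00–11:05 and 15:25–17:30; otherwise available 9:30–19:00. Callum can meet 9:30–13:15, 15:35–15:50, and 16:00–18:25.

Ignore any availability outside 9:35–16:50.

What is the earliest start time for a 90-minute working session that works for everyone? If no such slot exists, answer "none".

none

Liang free within 09:30–19:00: 09:30–14:15, 14:40–15:15, 15:50–17:40.
Nikolai free within 09:30–19:00: 09:30–11:00, 11:05–15:25, 17:30–19:00.
Ulrich ∩ Liang: 09:30–12:05, 14:05–14:15, 14:40–14:55.
Ulrich ∩ Liang ∩ Nikolai: 09:30–11:00, 11:05–12:05, 14:05–14:15, 14:40–14:55.
Ulrich ∩ Liang ∩ Nikolai ∩ Callum: 09:30–11:00, 11:05–12:05.
Restricted to 09:35–16:50: 09:35–11:00, 11:05–12:05.
Windows ≥ 90 min: (none).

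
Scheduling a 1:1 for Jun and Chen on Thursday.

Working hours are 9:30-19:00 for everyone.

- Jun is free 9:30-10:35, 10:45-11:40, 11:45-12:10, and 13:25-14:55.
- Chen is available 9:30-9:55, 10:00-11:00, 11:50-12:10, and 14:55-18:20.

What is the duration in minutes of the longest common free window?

35 minutes

Jun ∩ Chen: 09:30–09:55, 10:00–10:35, 10:45–11:00, 11:50–12:10.
Common window lengths: 25, 35, 15, 20 min; longest is 35.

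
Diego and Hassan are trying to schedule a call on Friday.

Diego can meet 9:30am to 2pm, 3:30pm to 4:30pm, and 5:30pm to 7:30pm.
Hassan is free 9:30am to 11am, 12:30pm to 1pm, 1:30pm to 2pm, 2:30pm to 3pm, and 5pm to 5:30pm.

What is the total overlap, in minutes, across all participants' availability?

150 minutes

Diego ∩ Hassan: 09:30–11:00, 12:30–13:00, 13:30–14:00.
Total common minutes: 90 + 30 + 30 = 150.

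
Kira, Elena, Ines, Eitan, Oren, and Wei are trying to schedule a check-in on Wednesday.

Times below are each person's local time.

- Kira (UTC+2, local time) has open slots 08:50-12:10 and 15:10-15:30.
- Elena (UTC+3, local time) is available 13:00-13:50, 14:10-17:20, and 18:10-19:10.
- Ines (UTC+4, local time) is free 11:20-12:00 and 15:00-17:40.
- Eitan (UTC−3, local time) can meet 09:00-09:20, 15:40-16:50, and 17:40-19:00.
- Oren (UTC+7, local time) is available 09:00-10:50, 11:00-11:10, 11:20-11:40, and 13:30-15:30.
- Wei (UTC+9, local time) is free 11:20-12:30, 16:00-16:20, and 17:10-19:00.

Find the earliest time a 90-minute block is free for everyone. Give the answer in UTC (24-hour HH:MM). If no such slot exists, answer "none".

Kira → UTC: 06:50–10:10, 13:10–13:30.
Elena → UTC: 10:00–10:50, 11:10–14:20, 15:10–16:10.
Ines → UTC: 07:20–08:00, 11:00–13:40.
Eitan → UTC: 12:00–12:20, 18:40–19:50, 20:40–22:00.
Oren → UTC: 02:00–03:50, 04:00–04:10, 04:20–04:40, 06:30–08:30.
Wei → UTC: 02:20–03:30, 07:00–07:20, 08:10–10:00.
Kira ∩ Elena: 10:00–10:10, 13:10–13:30.
Kira ∩ Elena ∩ Ines: 13:10–13:30.
Kira ∩ Elena ∩ Ines ∩ Eitan: (none).
Kira ∩ Elena ∩ Ines ∩ Eitan ∩ Oren: (none).
Kira ∩ Elena ∩ Ines ∩ Eitan ∩ Oren ∩ Wei: (none).
Windows ≥ 90 min: (none).

none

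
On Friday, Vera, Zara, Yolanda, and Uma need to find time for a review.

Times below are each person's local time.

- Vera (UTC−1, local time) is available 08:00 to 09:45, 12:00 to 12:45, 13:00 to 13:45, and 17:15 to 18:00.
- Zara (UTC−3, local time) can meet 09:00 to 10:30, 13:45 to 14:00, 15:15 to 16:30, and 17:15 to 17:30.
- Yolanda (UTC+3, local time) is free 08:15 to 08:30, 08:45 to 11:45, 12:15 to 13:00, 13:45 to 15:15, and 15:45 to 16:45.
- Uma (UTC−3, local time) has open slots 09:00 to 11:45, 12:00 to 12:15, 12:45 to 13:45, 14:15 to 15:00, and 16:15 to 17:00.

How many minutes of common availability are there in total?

Vera → UTC: 09:00–10:45, 13:00–13:45, 14:00–14:45, 18:15–19:00.
Zara → UTC: 12:00–13:30, 16:45–17:00, 18:15–19:30, 20:15–20:30.
Yolanda → UTC: 05:15–05:30, 05:45–08:45, 09:15–10:00, 10:45–12:15, 12:45–13:45.
Uma → UTC: 12:00–14:45, 15:00–15:15, 15:45–16:45, 17:15–18:00, 19:15–20:00.
Vera ∩ Zara: 13:00–13:30, 18:15–19:00.
Vera ∩ Zara ∩ Yolanda: 13:00–13:30.
Vera ∩ Zara ∩ Yolanda ∩ Uma: 13:00–13:30.
Total common minutes: 30.

30 minutes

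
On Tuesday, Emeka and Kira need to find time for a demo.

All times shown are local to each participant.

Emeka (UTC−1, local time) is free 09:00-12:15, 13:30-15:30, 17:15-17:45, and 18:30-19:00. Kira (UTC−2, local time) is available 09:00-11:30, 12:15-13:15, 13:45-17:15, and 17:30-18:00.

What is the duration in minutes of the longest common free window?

Emeka → UTC: 10:00–13:15, 14:30–16:30, 18:15–18:45, 19:30–20:00.
Kira → UTC: 11:00–13:30, 14:15–15:15, 15:45–19:15, 19:30–20:00.
Emeka ∩ Kira: 11:00–13:15, 14:30–15:15, 15:45–16:30, 18:15–18:45, 19:30–20:00.
Common window lengths: 135, 45, 45, 30, 30 min; longest is 135.

135 minutes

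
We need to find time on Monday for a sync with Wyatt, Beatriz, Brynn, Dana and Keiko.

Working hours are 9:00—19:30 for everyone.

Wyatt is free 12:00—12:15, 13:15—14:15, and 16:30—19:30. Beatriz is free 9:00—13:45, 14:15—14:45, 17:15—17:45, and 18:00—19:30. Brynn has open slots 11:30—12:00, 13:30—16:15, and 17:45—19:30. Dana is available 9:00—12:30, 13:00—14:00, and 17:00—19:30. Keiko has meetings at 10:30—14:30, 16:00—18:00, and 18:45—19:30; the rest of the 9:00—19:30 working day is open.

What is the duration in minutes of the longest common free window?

Keiko free within 09:00–19:30: 09:00–10:30, 14:30–16:00, 18:00–18:45.
Wyatt ∩ Beatriz: 12:00–12:15, 13:15–13:45, 17:15–17:45, 18:00–19:30.
Wyatt ∩ Beatriz ∩ Brynn: 13:30–13:45, 18:00–19:30.
Wyatt ∩ Beatriz ∩ Brynn ∩ Dana: 13:30–13:45, 18:00–19:30.
Wyatt ∩ Beatriz ∩ Brynn ∩ Dana ∩ Keiko: 18:00–18:45.
Single common window of 45 minutes.

45 minutes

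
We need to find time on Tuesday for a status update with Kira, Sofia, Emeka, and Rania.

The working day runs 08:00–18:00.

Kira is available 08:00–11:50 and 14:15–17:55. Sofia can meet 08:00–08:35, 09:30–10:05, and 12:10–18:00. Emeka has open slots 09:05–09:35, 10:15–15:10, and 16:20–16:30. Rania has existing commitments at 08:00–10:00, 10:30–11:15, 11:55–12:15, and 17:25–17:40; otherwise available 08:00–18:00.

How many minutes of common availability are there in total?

65 minutes

Rania free within 08:00–18:00: 10:00–10:30, 11:15–11:55, 12:15–17:25, 17:40–18:00.
Kira ∩ Sofia: 08:00–08:35, 09:30–10:05, 14:15–17:55.
Kira ∩ Sofia ∩ Emeka: 09:30–09:35, 14:15–15:10, 16:20–16:30.
Kira ∩ Sofia ∩ Emeka ∩ Rania: 14:15–15:10, 16:20–16:30.
Total common minutes: 55 + 10 = 65.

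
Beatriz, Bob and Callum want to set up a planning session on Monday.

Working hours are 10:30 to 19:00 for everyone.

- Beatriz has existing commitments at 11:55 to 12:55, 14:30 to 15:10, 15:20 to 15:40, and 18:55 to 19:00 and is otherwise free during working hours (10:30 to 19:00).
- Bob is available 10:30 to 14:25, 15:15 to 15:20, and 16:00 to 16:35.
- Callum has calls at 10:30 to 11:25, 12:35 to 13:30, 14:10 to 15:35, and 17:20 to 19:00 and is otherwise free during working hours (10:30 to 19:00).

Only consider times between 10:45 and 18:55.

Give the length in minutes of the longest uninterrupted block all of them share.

40 minutes

Beatriz free within 10:30–19:00: 10:30–11:55, 12:55–14:30, 15:10–15:20, 15:40–18:55.
Callum free within 10:30–19:00: 11:25–12:35, 13:30–14:10, 15:35–17:20.
Beatriz ∩ Bob: 10:30–11:55, 12:55–14:25, 15:15–15:20, 16:00–16:35.
Beatriz ∩ Bob ∩ Callum: 11:25–11:55, 13:30–14:10, 16:00–16:35.
Restricted to 10:45–18:55: 11:25–11:55, 13:30–14:10, 16:00–16:35.
Common window lengths: 30, 40, 35 min; longest is 40.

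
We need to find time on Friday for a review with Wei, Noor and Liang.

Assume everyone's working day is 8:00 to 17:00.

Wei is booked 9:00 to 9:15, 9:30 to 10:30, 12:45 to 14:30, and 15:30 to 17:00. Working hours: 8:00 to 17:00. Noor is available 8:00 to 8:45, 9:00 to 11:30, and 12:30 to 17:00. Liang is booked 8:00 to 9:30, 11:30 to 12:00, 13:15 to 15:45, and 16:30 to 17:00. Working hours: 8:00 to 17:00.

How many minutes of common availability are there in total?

Wei free within 08:00–17:00: 08:00–09:00, 09:15–09:30, 10:30–12:45, 14:30–15:30.
Liang free within 08:00–17:00: 09:30–11:30, 12:00–13:15, 15:45–16:30.
Wei ∩ Noor: 08:00–08:45, 09:15–09:30, 10:30–11:30, 12:30–12:45, 14:30–15:30.
Wei ∩ Noor ∩ Liang: 10:30–11:30, 12:30–12:45.
Total common minutes: 60 + 15 = 75.

75 minutes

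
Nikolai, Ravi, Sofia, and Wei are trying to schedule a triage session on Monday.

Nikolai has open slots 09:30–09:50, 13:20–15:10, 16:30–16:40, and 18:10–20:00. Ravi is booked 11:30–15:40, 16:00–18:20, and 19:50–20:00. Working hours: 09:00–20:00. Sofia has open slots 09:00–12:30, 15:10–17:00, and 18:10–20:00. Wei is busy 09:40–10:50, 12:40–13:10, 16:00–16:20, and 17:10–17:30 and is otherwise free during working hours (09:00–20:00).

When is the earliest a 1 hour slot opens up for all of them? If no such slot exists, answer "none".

18:20

Ravi free within 09:00–20:00: 09:00–11:30, 15:40–16:00, 18:20–19:50.
Wei free within 09:00–20:00: 09:00–09:40, 10:50–12:40, 13:10–16:00, 16:20–17:10, 17:30–20:00.
Nikolai ∩ Ravi: 09:30–09:50, 18:20–19:50.
Nikolai ∩ Ravi ∩ Sofia: 09:30–09:50, 18:20–19:50.
Nikolai ∩ Ravi ∩ Sofia ∩ Wei: 09:30–09:40, 18:20–19:50.
Windows ≥ 60 min: 18:20–19:50.
Earliest such window starts at 18:20.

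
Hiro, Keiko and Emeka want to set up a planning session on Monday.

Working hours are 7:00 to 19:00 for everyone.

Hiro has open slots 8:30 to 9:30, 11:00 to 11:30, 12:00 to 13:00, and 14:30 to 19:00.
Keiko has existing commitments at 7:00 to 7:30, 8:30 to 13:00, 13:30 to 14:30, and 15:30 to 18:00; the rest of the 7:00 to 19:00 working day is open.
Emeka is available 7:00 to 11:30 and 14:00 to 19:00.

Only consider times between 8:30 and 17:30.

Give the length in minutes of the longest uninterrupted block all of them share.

60 minutes

Keiko free within 07:00–19:00: 07:30–08:30, 13:00–13:30, 14:30–15:30, 18:00–19:00.
Hiro ∩ Keiko: 14:30–15:30, 18:00–19:00.
Hiro ∩ Keiko ∩ Emeka: 14:30–15:30, 18:00–19:00.
Restricted to 08:30–17:30: 14:30–15:30.
Single common window of 60 minutes.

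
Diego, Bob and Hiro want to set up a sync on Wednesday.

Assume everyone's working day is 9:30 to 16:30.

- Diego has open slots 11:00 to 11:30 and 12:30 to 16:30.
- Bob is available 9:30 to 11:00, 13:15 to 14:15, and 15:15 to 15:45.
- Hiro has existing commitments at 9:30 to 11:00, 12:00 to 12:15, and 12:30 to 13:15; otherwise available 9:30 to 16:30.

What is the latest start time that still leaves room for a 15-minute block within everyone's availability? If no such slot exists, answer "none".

Hiro free within 09:30–16:30: 11:00–12:00, 12:15–12:30, 13:15–16:30.
Diego ∩ Bob: 13:15–14:15, 15:15–15:45.
Diego ∩ Bob ∩ Hiro: 13:15–14:15, 15:15–15:45.
Windows ≥ 15 min: 13:15–14:15, 15:15–15:45.
Latest start in the last window 15:15–15:45 is 15:45 − 15 min = 15:30.

15:30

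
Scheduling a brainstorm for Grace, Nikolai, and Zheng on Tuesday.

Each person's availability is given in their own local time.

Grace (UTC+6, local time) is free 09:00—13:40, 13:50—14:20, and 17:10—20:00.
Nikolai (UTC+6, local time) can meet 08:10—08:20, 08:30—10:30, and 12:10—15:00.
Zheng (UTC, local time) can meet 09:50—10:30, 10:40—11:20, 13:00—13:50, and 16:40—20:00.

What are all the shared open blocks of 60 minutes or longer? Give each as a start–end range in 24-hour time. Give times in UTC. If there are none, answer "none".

none

Grace → UTC: 03:00–07:40, 07:50–08:20, 11:10–14:00.
Nikolai → UTC: 02:10–02:20, 02:30–04:30, 06:10–09:00.
Zheng → UTC: 09:50–10:30, 10:40–11:20, 13:00–13:50, 16:40–20:00.
Grace ∩ Nikolai: 03:00–04:30, 06:10–07:40, 07:50–08:20.
Grace ∩ Nikolai ∩ Zheng: (none).
Windows ≥ 60 min: (none).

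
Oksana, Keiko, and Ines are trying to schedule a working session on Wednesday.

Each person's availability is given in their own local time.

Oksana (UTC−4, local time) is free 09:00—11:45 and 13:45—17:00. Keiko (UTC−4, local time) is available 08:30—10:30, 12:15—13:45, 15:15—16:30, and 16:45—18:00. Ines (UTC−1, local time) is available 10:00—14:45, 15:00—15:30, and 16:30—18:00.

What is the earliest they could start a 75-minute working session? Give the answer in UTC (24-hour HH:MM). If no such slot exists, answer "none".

13:00

Oksana → UTC: 13:00–15:45, 17:45–21:00.
Keiko → UTC: 12:30–14:30, 16:15–17:45, 19:15–20:30, 20:45–22:00.
Ines → UTC: 11:00–15:45, 16:00–16:30, 17:30–19:00.
Oksana ∩ Keiko: 13:00–14:30, 19:15–20:30, 20:45–21:00.
Oksana ∩ Keiko ∩ Ines: 13:00–14:30.
Windows ≥ 75 min: 13:00–14:30.
Earliest such window starts at 13:00.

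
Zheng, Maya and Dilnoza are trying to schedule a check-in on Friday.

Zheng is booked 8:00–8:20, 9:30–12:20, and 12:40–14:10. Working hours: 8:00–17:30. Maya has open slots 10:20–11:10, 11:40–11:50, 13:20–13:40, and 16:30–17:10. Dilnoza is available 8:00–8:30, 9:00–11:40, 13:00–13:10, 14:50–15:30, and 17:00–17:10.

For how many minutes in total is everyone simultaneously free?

10 minutes

Zheng free within 08:00–17:30: 08:20–09:30, 12:20–12:40, 14:10–17:30.
Zheng ∩ Maya: 16:30–17:10.
Zheng ∩ Maya ∩ Dilnoza: 17:00–17:10.
Total common minutes: 10.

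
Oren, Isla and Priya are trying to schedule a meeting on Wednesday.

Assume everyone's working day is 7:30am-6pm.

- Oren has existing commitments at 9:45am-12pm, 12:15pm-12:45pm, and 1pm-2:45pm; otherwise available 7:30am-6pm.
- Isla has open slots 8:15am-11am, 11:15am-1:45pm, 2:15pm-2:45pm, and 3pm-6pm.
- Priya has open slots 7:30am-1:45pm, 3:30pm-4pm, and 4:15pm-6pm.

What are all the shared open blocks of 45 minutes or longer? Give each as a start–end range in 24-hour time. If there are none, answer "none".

Oren free within 07:30–18:00: 07:30–09:45, 12:00–12:15, 12:45–13:00, 14:45–18:00.
Oren ∩ Isla: 08:15–09:45, 12:00–12:15, 12:45–13:00, 15:00–18:00.
Oren ∩ Isla ∩ Priya: 08:15–09:45, 12:00–12:15, 12:45–13:00, 15:30–16:00, 16:15–18:00.
Windows ≥ 45 min: 08:15–09:45, 16:15–18:00.

08:15–09:45, 16:15–18:00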